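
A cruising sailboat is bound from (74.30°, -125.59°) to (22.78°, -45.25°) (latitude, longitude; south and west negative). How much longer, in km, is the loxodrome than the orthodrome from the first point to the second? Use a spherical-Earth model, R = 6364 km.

390 km

Great circle: cos σ = sin φ₁ sin φ₂ + cos φ₁ cos φ₂ cos Δλ,  σ = 1.1433 rad → d_gc = 7275.8 km
Rhumb line: Δψ = -1.5729, q = Δφ/Δψ = 0.5717, d_rh = R√(Δφ²+q²Δλ²) = 7666.2 km
Excess = 7666.2 − 7275.8 = 390.4 ≈ 390 km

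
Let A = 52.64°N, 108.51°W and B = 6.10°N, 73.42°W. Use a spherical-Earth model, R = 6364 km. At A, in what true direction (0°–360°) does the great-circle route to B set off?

θ = atan2( sin Δλ·cos φ₂ ,  cos φ₁ sin φ₂ − sin φ₁ cos φ₂ cos Δλ )
  = atan2(+0.5716, -0.5822) = 135.53°

135.5°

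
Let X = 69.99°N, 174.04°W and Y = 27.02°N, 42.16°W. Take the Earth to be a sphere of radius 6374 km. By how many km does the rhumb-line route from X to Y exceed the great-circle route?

1473 km

Great circle: cos σ = sin φ₁ sin φ₂ + cos φ₁ cos φ₂ cos Δλ,  σ = 1.3455 rad → d_gc = 8576.3 km
Rhumb line: Δψ = -1.2448, q = Δφ/Δψ = 0.6025, d_rh = R√(Δφ²+q²Δλ²) = 10049.0 km
Excess = 10049.0 − 8576.3 = 1472.7 ≈ 1473 km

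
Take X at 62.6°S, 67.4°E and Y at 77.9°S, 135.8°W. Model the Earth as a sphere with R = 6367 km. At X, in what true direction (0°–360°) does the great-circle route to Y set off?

172.4°

θ = atan2( sin Δλ·cos φ₂ ,  cos φ₁ sin φ₂ − sin φ₁ cos φ₂ cos Δλ )
  = atan2(+0.0826, -0.6210) = 172.43°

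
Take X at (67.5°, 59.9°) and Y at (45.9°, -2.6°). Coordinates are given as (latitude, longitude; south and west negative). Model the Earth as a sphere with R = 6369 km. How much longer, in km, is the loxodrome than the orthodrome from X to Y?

156 km

Great circle: cos σ = sin φ₁ sin φ₂ + cos φ₁ cos φ₂ cos Δλ,  σ = 0.6658 rad → d_gc = 4240.4 km
Rhumb line: Δψ = -0.7111, q = Δφ/Δψ = 0.5301, d_rh = R√(Δφ²+q²Δλ²) = 4396.6 km
Excess = 4396.6 − 4240.4 = 156.2 ≈ 156 km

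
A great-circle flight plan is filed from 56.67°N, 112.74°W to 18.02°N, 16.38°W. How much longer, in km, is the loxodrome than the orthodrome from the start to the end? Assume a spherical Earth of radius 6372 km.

497 km

Great circle: cos σ = sin φ₁ sin φ₂ + cos φ₁ cos φ₂ cos Δλ,  σ = 1.3688 rad → d_gc = 8722.2 km
Rhumb line: Δψ = -0.8863, q = Δφ/Δψ = 0.7611, d_rh = R√(Δφ²+q²Δλ²) = 9219.5 km
Excess = 9219.5 − 8722.2 = 497.3 ≈ 497 km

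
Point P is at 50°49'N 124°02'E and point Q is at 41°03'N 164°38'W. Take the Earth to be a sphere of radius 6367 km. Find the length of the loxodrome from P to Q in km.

5598 km

Rhumb course C = atan2(Δλ, Δψ) with Δψ = ln[tan(π/4+φ₂/2)/tan(π/4+φ₁/2)] = -0.2460, Δλ = +1.2450 → C = 101.18°
d = R·|Δφ| / |cos C| = 6367·0.17046 / 0.19386 = 5598 km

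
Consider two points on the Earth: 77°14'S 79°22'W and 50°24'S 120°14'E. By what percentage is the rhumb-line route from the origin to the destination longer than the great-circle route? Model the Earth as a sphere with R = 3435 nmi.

Great circle: σ = 0.9036 rad → d_gc = Rσ = 3103.9 nmi
Rhumb: Δφ = +0.4683, Δλ = -2.7995, Δψ = +1.1688, q = Δφ/Δψ = 0.4007 → d_rh = R√(Δφ²+q²Δλ²) = 4175.5 nmi
Excess = (4175.5 − 3103.9) / 3103.9 = 1071.6 / 3103.9 = 34.52% ≈ 34.5%

34.5%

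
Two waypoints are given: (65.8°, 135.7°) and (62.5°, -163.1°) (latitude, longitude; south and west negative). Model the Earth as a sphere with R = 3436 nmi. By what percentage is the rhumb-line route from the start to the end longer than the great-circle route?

Great circle: σ = 0.4505 rad → d_gc = Rσ = 1547.8 nmi
Rhumb: Δφ = -0.0576, Δλ = +1.0681, Δψ = -0.1323, q = Δφ/Δψ = 0.4354 → d_rh = R√(Δφ²+q²Δλ²) = 1610.3 nmi
Excess = (1610.3 − 1547.8) / 1547.8 = 62.5 / 1547.8 = 4.04% ≈ 4.0%

4.0%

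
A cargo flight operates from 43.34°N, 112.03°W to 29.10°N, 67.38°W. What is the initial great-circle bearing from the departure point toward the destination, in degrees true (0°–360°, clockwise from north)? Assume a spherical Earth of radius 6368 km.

N = sin Δλ·cos φ₂ = +0.6141;  D = cos φ₁ sin φ₂ − sin φ₁ cos φ₂ cos Δλ = -0.0729
initial course = atan2(N, D) = 96.77°

96.8°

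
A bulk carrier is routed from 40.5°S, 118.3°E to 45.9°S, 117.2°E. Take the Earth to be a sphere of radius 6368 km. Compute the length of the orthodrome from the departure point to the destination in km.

607 km

Haversine: a = sin²(Δφ/2)+cos φ₁ cos φ₂ sin²(Δλ/2) = 0.00227;  σ = 2·atan2(√a,√(1−a))
σ = 5.459° → d = Rσ = 6368·0.09528 = 607 km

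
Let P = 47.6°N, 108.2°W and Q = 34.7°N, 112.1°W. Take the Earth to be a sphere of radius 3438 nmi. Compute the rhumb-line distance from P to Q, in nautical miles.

794 nmi

Rhumb course C = atan2(Δλ, Δψ) with Δψ = ln[tan(π/4+φ₂/2)/tan(π/4+φ₁/2)] = -0.3006, Δλ = -0.0681 → C = 192.76°
d = R·|Δφ| / |cos C| = 3438·0.22515 / 0.97531 = 794 nmi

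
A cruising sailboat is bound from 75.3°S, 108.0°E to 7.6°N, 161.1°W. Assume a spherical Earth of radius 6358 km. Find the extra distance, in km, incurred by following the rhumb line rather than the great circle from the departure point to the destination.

Great circle: cos σ = sin φ₁ sin φ₂ + cos φ₁ cos φ₂ cos Δλ,  σ = 1.7031 rad → d_gc = 10828.1 km
Rhumb line: Δψ = +2.1811, q = Δφ/Δψ = 0.6634, d_rh = R√(Δφ²+q²Δλ²) = 11375.5 km
Excess = 11375.5 − 10828.1 = 547.4 ≈ 547 km

547 km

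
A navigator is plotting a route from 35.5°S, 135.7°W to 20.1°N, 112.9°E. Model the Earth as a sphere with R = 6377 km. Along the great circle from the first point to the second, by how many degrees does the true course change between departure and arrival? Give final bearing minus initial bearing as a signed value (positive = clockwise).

Initial bearing θ₁ = atan2(sin Δλ cos φ₂, cos φ₁ sin φ₂ − sin φ₁ cos φ₂ cos Δλ) = 275.28°
Final bearing θ₂ = (initial bearing from the destination back to the start) + 180° = 300.32°
Δθ = θ₂ − θ₁ = +25.0°

+25.0°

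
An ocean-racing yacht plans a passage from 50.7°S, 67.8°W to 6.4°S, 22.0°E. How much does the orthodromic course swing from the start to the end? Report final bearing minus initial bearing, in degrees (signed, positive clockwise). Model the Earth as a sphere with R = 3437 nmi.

-54.4°

Initial bearing θ₁ = atan2(sin Δλ cos φ₂, cos φ₁ sin φ₂ − sin φ₁ cos φ₂ cos Δλ) = 93.91°
Final bearing θ₂ = (initial bearing from the destination back to the start) + 180° = 39.48°
Δθ = θ₂ − θ₁ = -54.4°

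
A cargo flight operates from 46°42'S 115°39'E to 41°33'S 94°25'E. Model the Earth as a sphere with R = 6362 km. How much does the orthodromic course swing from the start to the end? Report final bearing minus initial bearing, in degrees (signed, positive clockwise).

+14.9°

Initial bearing θ₁ = atan2(sin Δλ cos φ₂, cos φ₁ sin φ₂ − sin φ₁ cos φ₂ cos Δλ) = 281.02°
Final bearing θ₂ = (initial bearing from the destination back to the start) + 180° = 295.91°
Δθ = θ₂ − θ₁ = +14.9°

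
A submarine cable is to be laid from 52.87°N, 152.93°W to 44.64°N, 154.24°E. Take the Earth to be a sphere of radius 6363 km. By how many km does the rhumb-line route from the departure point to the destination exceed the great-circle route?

82 km

Great circle: cos σ = sin φ₁ sin φ₂ + cos φ₁ cos φ₂ cos Δλ,  σ = 0.6099 rad → d_gc = 3880.9 km
Rhumb line: Δψ = -0.2186, q = Δφ/Δψ = 0.6572, d_rh = R√(Δφ²+q²Δλ²) = 3962.9 km
Excess = 3962.9 − 3880.9 = 82.0 ≈ 82 km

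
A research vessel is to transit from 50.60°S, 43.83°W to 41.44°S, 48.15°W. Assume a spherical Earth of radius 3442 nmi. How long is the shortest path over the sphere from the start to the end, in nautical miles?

Haversine: a = sin²(Δφ/2)+cos φ₁ cos φ₂ sin²(Δλ/2) = 0.00705;  σ = 2·atan2(√a,√(1−a))
σ = 9.634° → d = Rσ = 3442·0.16815 = 579 nmi

579 nmi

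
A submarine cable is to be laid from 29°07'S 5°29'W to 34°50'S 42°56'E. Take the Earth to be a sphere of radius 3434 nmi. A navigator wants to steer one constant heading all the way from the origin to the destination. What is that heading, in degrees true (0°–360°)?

Δψ = ln[tan(π/4+φ₂/2)/tan(π/4+φ₁/2)] = -0.1177
Δλ = +0.8450 rad (taken the short way round)
course = atan2(Δλ, Δψ) = 97.93°

97.9°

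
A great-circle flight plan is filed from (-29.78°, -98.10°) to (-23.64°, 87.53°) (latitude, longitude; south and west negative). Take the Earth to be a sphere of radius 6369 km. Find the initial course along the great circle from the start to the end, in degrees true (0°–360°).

θ = atan2( sin Δλ·cos φ₂ ,  cos φ₁ sin φ₂ − sin φ₁ cos φ₂ cos Δλ )
  = atan2(-0.0899, -0.8008) = 186.40°

186.4°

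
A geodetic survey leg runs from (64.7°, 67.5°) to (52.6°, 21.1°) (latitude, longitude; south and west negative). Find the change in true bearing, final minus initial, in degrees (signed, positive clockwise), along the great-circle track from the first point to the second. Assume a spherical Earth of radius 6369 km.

-40.4°

Initial bearing θ₁ = atan2(sin Δλ cos φ₂, cos φ₁ sin φ₂ − sin φ₁ cos φ₂ cos Δλ) = 264.91°
Final bearing θ₂ = (initial bearing from the destination back to the start) + 180° = 224.49°
Δθ = θ₂ − θ₁ = -40.4°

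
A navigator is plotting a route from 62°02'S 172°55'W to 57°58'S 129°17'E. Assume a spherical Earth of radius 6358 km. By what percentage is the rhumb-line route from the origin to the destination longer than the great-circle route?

3.3%

Great circle: σ = 0.4922 rad → d_gc = Rσ = 3129.5 km
Rhumb: Δφ = +0.0710, Δλ = -1.0088, Δψ = +0.1422, q = Δφ/Δψ = 0.4993 → d_rh = R√(Δφ²+q²Δλ²) = 3233.9 km
Excess = (3233.9 − 3129.5) / 3129.5 = 104.4 / 3129.5 = 3.34% ≈ 3.3%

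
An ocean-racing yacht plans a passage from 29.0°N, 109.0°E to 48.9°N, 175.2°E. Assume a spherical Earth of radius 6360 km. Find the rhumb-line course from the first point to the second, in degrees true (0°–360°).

Δψ = ln[tan(π/4+φ₂/2)/tan(π/4+φ₁/2)] = +0.4519
Δλ = +1.1554 rad (taken the short way round)
course = atan2(Δλ, Δψ) = 68.64°

68.6°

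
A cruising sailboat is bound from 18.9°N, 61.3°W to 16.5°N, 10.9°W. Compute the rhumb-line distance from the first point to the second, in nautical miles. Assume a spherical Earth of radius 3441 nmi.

2887 nmi

Δψ = ln[tan(π/4+φ₂/2)/tan(π/4+φ₁/2)] = -0.0440;  Δφ = -0.0419 rad,  Δλ = +0.8796 rad
q = Δφ/Δψ = 0.9526
d = R·√(Δφ² + q²Δλ²) = 3441·0.83898 = 2887 nmi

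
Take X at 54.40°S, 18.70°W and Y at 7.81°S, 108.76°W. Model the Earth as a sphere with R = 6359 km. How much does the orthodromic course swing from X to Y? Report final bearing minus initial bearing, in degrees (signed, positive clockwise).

+58.8°

Initial bearing θ₁ = atan2(sin Δλ cos φ₂, cos φ₁ sin φ₂ − sin φ₁ cos φ₂ cos Δλ) = 265.39°
Final bearing θ₂ = (initial bearing from the destination back to the start) + 180° = 324.15°
Δθ = θ₂ − θ₁ = +58.8°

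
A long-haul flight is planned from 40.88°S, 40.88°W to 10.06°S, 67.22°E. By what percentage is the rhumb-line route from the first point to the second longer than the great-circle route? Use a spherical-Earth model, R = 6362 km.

Great circle: σ = 1.6880 rad → d_gc = Rσ = 10739.2 km
Rhumb: Δφ = +0.5379, Δλ = +1.8867, Δψ = +0.6066, q = Δφ/Δψ = 0.8868 → d_rh = R√(Δφ²+q²Δλ²) = 11180.6 km
Excess = (11180.6 − 10739.2) / 10739.2 = 441.4 / 10739.2 = 4.11% ≈ 4.1%

4.1%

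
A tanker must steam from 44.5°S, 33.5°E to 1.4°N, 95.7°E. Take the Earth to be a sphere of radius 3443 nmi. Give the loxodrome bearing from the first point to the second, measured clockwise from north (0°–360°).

50.5°

Meridional parts: M(φ₁)=-0.8691, M(φ₂)=+0.0244 → ΔM = +0.8935;  Δλ = +1.0856 rad
tan C = Δλ / ΔM = +1.2150 → C = 50.54°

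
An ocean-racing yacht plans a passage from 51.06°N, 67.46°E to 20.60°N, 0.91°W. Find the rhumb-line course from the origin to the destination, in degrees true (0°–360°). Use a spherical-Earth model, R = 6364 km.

240.6°

Meridional parts: M(φ₁)=+1.0398, M(φ₂)=+0.3675 → ΔM = -0.6722;  Δλ = -1.1933 rad
tan C = Δλ / ΔM = +1.7751 → C = 240.60°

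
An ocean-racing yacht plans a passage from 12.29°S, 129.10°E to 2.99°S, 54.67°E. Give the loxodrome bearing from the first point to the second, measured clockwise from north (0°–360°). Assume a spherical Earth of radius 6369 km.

277.2°

Meridional parts: M(φ₁)=-0.2162, M(φ₂)=-0.0522 → ΔM = +0.1640;  Δλ = -1.2990 rad
tan C = Δλ / ΔM = -7.9232 → C = 277.19°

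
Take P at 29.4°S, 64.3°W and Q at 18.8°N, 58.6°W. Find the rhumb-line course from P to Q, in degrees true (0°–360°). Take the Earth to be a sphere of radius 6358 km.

6.5°

Δψ = ln[tan(π/4+φ₂/2)/tan(π/4+φ₁/2)] = +0.8714
Δλ = +0.0995 rad (taken the short way round)
course = atan2(Δλ, Δψ) = 6.51°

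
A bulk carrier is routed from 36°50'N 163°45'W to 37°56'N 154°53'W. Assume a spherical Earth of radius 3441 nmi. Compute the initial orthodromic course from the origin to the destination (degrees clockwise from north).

N = sin Δλ·cos φ₂ = +0.1216;  D = cos φ₁ sin φ₂ − sin φ₁ cos φ₂ cos Δλ = +0.0248
initial course = atan2(N, D) = 78.45°

78.4°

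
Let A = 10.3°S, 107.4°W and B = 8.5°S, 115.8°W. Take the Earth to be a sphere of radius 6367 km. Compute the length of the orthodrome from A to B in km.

942 km

cos σ = sin φ₁ sin φ₂ + cos φ₁ cos φ₂ cos Δλ
      = sin(-10.30°)sin(-8.50°) + cos(-10.30°)cos(-8.50°)cos(-8.40°) = 0.9891
σ = 8.480° → d = Rσ = 6367·0.14800 = 942 km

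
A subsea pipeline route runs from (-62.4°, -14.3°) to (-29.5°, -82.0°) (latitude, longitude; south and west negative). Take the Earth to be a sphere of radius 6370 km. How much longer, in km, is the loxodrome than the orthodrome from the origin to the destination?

Great circle: cos σ = sin φ₁ sin φ₂ + cos φ₁ cos φ₂ cos Δλ,  σ = 0.9405 rad → d_gc = 5990.9 km
Rhumb line: Δψ = +0.8647, q = Δφ/Δψ = 0.6641, d_rh = R√(Δφ²+q²Δλ²) = 6193.6 km
Excess = 6193.6 − 5990.9 = 202.7 ≈ 203 km

203 km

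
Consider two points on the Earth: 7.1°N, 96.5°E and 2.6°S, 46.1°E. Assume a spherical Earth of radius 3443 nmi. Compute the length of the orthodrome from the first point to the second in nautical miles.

3078 nmi

Haversine: a = sin²(Δφ/2)+cos φ₁ cos φ₂ sin²(Δλ/2) = 0.18686;  σ = 2·atan2(√a,√(1−a))
σ = 51.224° → d = Rσ = 3443·0.89403 = 3078 nmi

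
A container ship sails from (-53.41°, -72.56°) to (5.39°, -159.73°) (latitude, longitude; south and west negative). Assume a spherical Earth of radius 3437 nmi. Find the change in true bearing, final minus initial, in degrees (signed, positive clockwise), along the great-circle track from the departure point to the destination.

+47.9°

Initial bearing θ₁ = atan2(sin Δλ cos φ₂, cos φ₁ sin φ₂ − sin φ₁ cos φ₂ cos Δλ) = 275.48°
Final bearing θ₂ = (initial bearing from the destination back to the start) + 180° = 323.42°
Δθ = θ₂ − θ₁ = +47.9°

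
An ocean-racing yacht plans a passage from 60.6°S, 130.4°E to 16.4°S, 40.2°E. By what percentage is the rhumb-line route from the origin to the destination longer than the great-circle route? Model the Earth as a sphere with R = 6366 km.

5.2%

Great circle: σ = 1.3240 rad → d_gc = Rσ = 8428.3 km
Rhumb: Δφ = +0.7714, Δλ = -1.5743, Δψ = +1.0479, q = Δφ/Δψ = 0.7362 → d_rh = R√(Δφ²+q²Δλ²) = 8863.0 km
Excess = (8863.0 − 8428.3) / 8428.3 = 434.7 / 8428.3 = 5.16% ≈ 5.2%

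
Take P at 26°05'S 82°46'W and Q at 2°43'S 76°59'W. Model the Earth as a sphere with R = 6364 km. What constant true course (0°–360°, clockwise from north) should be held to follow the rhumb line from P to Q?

13.4°

Δψ = ln[tan(π/4+φ₂/2)/tan(π/4+φ₁/2)] = +0.4244
Δλ = +0.1009 rad (taken the short way round)
course = atan2(Δλ, Δψ) = 13.38°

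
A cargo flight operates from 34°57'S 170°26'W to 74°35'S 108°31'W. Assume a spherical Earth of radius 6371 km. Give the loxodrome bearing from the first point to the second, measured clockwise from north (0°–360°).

Meridional parts: M(φ₁)=-0.6518, M(φ₂)=-1.9999 → ΔM = -1.3481;  Δλ = +1.0806 rad
tan C = Δλ / ΔM = -0.8016 → C = 141.28°

141.3°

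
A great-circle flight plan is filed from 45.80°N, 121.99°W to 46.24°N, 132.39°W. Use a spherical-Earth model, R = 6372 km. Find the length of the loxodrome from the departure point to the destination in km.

Rhumb course C = atan2(Δλ, Δψ) with Δψ = ln[tan(π/4+φ₂/2)/tan(π/4+φ₁/2)] = +0.0111, Δλ = -0.1815 → C = 273.49°
d = R·|Δφ| / |cos C| = 6372·0.00768 / 0.06081 = 805 km

805 km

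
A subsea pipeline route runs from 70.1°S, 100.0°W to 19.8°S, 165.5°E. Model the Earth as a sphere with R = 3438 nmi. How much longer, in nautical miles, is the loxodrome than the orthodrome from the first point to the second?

311 nmi

Great circle: cos σ = sin φ₁ sin φ₂ + cos φ₁ cos φ₂ cos Δλ,  σ = 1.2730 rad → d_gc = 4376.7 nmi
Rhumb line: Δψ = +1.3879, q = Δφ/Δψ = 0.6326, d_rh = R√(Δφ²+q²Δλ²) = 4687.8 nmi
Excess = 4687.8 − 4376.7 = 311.1 ≈ 311 nmi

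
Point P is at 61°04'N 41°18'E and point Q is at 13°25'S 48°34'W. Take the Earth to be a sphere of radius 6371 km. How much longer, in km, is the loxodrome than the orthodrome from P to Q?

326 km

Great circle: cos σ = sin φ₁ sin φ₂ + cos φ₁ cos φ₂ cos Δλ,  σ = 1.7742 rad → d_gc = 11303.2 km
Rhumb line: Δψ = -1.5911, q = Δφ/Δψ = 0.8170, d_rh = R√(Δφ²+q²Δλ²) = 11629.6 km
Excess = 11629.6 − 11303.2 = 326.4 ≈ 326 km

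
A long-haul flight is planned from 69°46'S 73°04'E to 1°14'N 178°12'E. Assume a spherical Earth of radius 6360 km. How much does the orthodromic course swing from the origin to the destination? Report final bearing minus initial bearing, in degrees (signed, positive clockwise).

Initial bearing θ₁ = atan2(sin Δλ cos φ₂, cos φ₁ sin φ₂ − sin φ₁ cos φ₂ cos Δλ) = 103.82°
Final bearing θ₂ = (initial bearing from the destination back to the start) + 180° = 19.63°
Δθ = θ₂ − θ₁ = -84.2°

-84.2°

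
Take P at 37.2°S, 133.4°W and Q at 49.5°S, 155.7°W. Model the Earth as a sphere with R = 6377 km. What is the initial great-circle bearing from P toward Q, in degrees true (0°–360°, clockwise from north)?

θ = atan2( sin Δλ·cos φ₂ ,  cos φ₁ sin φ₂ − sin φ₁ cos φ₂ cos Δλ )
  = atan2(-0.2464, -0.2424) = 225.47°

225.5°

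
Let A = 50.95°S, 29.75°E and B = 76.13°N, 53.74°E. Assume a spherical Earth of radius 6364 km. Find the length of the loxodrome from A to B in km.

14240 km

Δψ = ln[tan(π/4+φ₂/2)/tan(π/4+φ₁/2)] = +3.1435;  Δφ = +2.2180 rad,  Δλ = +0.4187 rad
q = Δφ/Δψ = 0.7056
d = R·√(Δφ² + q²Δλ²) = 6364·2.23755 = 14240 km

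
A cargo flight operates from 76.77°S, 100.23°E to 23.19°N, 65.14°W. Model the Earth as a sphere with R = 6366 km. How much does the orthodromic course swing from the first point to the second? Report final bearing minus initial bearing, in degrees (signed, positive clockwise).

At departure: θ₁ = atan2(sin Δλ cos φ₂, cos φ₁ sin φ₂ − sin φ₁ cos φ₂ cos Δλ) = 196.66°
At arrival: θ₂ = atan2(sin Δλ cos φ₁, −cos φ₂ sin φ₁ + sin φ₂ cos φ₁ cos Δλ) = 355.91°
Δθ = θ₂ − θ₁ = +159.2°

+159.2°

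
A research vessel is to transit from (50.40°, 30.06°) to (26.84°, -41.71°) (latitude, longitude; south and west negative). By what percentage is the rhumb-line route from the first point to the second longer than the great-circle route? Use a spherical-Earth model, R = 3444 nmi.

Great circle: σ = 1.0171 rad → d_gc = Rσ = 3503.0 nmi
Rhumb: Δφ = -0.4112, Δλ = -1.2526, Δψ = -0.5350, q = Δφ/Δψ = 0.7686 → d_rh = R√(Δφ²+q²Δλ²) = 3605.5 nmi
Excess = (3605.5 − 3503.0) / 3503.0 = 102.5 / 3503.0 = 2.93% ≈ 2.9%

2.9%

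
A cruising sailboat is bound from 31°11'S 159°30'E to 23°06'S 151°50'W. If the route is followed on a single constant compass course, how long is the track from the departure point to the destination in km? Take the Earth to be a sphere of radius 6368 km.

4890 km

Rhumb course C = atan2(Δλ, Δψ) with Δψ = ln[tan(π/4+φ₂/2)/tan(π/4+φ₁/2)] = +0.1587, Δλ = +0.8494 → C = 79.41°
d = R·|Δφ| / |cos C| = 6368·0.14108 / 0.18371 = 4890 km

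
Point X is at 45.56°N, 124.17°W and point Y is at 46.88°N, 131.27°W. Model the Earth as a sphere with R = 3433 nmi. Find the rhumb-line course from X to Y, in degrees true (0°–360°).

Meridional parts: M(φ₁)=+0.8953, M(φ₂)=+0.9286 → ΔM = +0.0333;  Δλ = -0.1239 rad
tan C = Δλ / ΔM = -3.7213 → C = 285.04°

285.0°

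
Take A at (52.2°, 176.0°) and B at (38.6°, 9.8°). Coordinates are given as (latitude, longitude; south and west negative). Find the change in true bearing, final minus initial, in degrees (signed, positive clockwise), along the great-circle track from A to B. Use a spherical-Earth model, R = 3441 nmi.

-160.8°

At departure: θ₁ = atan2(sin Δλ cos φ₂, cos φ₁ sin φ₂ − sin φ₁ cos φ₂ cos Δλ) = 349.25°
At arrival: θ₂ = atan2(sin Δλ cos φ₁, −cos φ₂ sin φ₁ + sin φ₂ cos φ₁ cos Δλ) = 188.41°
Δθ = θ₂ − θ₁ = -160.8°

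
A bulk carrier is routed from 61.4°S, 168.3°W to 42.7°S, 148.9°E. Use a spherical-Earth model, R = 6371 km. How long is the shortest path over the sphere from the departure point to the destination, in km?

cos σ = sin φ₁ sin φ₂ + cos φ₁ cos φ₂ cos Δλ
      = sin(-61.40°)sin(-42.70°) + cos(-61.40°)cos(-42.70°)cos(-42.80°) = 0.8535
σ = 31.402° → d = Rσ = 6371·0.54806 = 3492 km

3492 km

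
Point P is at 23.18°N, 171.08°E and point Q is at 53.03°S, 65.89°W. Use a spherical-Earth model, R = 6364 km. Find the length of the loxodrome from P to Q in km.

14704 km

Δψ = ln[tan(π/4+φ₂/2)/tan(π/4+φ₁/2)] = -1.5118;  Δφ = -1.3301 rad,  Δλ = +2.1473 rad
q = Δφ/Δψ = 0.8798
d = R·√(Δφ² + q²Δλ²) = 6364·2.31051 = 14704 km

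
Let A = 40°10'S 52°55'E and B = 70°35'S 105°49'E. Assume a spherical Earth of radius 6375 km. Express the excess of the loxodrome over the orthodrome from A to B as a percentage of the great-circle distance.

Great circle: σ = 0.7051 rad → d_gc = Rσ = 4494.8 km
Rhumb: Δφ = -0.5309, Δλ = +0.9233, Δψ = -0.9989, q = Δφ/Δψ = 0.5315 → d_rh = R√(Δφ²+q²Δλ²) = 4608.5 km
Excess = (4608.5 − 4494.8) / 4494.8 = 113.7 / 4494.8 = 2.53% ≈ 2.5%

2.5%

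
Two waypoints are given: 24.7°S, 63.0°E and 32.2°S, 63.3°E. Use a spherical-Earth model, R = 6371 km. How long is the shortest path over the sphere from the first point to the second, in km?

Haversine: a = sin²(Δφ/2)+cos φ₁ cos φ₂ sin²(Δλ/2) = 0.00428;  σ = 2·atan2(√a,√(1−a))
σ = 7.505° → d = Rσ = 6371·0.13098 = 834 km

834 km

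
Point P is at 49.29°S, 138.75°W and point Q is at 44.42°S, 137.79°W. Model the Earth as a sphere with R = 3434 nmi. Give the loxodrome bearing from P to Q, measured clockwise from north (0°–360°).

Δψ = ln[tan(π/4+φ₂/2)/tan(π/4+φ₁/2)] = +0.1244
Δλ = +0.0168 rad (taken the short way round)
course = atan2(Δλ, Δψ) = 7.67°

7.7°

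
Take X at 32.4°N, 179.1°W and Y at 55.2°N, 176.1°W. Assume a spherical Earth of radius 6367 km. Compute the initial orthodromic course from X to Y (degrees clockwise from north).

θ = atan2( sin Δλ·cos φ₂ ,  cos φ₁ sin φ₂ − sin φ₁ cos φ₂ cos Δλ )
  = atan2(+0.0299, +0.3879) = 4.40°

4.4°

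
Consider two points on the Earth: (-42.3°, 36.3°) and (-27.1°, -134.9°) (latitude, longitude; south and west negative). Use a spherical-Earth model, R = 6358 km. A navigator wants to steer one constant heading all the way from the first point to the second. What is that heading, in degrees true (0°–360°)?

276.2°

Meridional parts: M(φ₁)=-0.8162, M(φ₂)=-0.4917 → ΔM = +0.3246;  Δλ = -2.9880 rad
tan C = Δλ / ΔM = -9.2065 → C = 276.20°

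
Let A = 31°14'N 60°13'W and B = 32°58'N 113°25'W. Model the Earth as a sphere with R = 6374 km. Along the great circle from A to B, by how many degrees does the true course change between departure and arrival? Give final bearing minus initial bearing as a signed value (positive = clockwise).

At departure: θ₁ = atan2(sin Δλ cos φ₂, cos φ₁ sin φ₂ − sin φ₁ cos φ₂ cos Δλ) = 286.95°
At arrival: θ₂ = atan2(sin Δλ cos φ₁, −cos φ₂ sin φ₁ + sin φ₂ cos φ₁ cos Δλ) = 257.14°
Δθ = θ₂ − θ₁ = -29.8°

-29.8°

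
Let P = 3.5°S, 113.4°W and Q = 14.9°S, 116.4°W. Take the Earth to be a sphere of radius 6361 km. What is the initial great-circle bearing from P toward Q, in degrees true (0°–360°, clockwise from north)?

194.3°

N = sin Δλ·cos φ₂ = -0.0506;  D = cos φ₁ sin φ₂ − sin φ₁ cos φ₂ cos Δλ = -0.1977
initial course = atan2(N, D) = 194.35°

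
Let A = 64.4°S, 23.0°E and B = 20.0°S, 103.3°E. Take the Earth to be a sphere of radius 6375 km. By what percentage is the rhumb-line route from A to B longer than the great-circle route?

Great circle: σ = 1.1844 rad → d_gc = Rσ = 7550.5 km
Rhumb: Δφ = +0.7749, Δλ = +1.4015, Δψ = +1.1256, q = Δφ/Δψ = 0.6885 → d_rh = R√(Δφ²+q²Δλ²) = 7889.4 km
Excess = (7889.4 − 7550.5) / 7550.5 = 338.9 / 7550.5 = 4.49% ≈ 4.5%

4.5%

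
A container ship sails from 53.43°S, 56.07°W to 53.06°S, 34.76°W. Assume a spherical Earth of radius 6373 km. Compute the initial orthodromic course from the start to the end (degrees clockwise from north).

N = sin Δλ·cos φ₂ = +0.2184;  D = cos φ₁ sin φ₂ − sin φ₁ cos φ₂ cos Δλ = -0.0265
initial course = atan2(N, D) = 96.93°

96.9°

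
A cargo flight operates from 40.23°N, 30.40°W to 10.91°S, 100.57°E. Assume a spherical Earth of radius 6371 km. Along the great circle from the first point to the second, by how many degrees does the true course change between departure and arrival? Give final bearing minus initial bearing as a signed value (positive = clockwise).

+63.2°

Initial bearing θ₁ = atan2(sin Δλ cos φ₂, cos φ₁ sin φ₂ − sin φ₁ cos φ₂ cos Δλ) = 69.90°
Final bearing θ₂ = (initial bearing from the destination back to the start) + 180° = 133.10°
Δθ = θ₂ − θ₁ = +63.2°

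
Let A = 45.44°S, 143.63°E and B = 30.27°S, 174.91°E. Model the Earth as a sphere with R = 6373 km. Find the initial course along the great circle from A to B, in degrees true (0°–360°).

69.0°

N = sin Δλ·cos φ₂ = +0.4484;  D = cos φ₁ sin φ₂ − sin φ₁ cos φ₂ cos Δλ = +0.1722
initial course = atan2(N, D) = 68.99°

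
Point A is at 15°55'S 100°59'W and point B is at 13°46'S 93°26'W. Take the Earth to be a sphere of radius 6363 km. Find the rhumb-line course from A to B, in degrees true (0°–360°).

Δψ = ln[tan(π/4+φ₂/2)/tan(π/4+φ₁/2)] = +0.0388
Δλ = +0.1318 rad (taken the short way round)
course = atan2(Δλ, Δψ) = 73.58°

73.6°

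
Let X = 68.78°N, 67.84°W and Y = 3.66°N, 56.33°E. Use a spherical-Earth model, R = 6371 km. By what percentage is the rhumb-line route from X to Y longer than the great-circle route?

11.1%

Great circle: σ = 1.7147 rad → d_gc = Rσ = 10924.1 km
Rhumb: Δφ = -1.1366, Δλ = +2.1672, Δψ = -1.6110, q = Δφ/Δψ = 0.7055 → d_rh = R√(Δφ²+q²Δλ²) = 12137.5 km
Excess = (12137.5 − 10924.1) / 10924.1 = 1213.4 / 10924.1 = 11.11% ≈ 11.1%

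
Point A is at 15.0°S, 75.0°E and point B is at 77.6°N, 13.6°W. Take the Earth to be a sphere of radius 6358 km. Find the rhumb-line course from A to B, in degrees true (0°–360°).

Δψ = ln[tan(π/4+φ₂/2)/tan(π/4+φ₁/2)] = +2.4846
Δλ = -1.5464 rad (taken the short way round)
course = atan2(Δλ, Δψ) = 328.10°

328.1°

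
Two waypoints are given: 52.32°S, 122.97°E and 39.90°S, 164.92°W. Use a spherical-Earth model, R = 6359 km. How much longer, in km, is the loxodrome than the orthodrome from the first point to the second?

Great circle: cos σ = sin φ₁ sin φ₂ + cos φ₁ cos φ₂ cos Δλ,  σ = 0.8609 rad → d_gc = 5474.8 km
Rhumb line: Δψ = +0.3146, q = Δφ/Δψ = 0.6890, d_rh = R√(Δφ²+q²Δλ²) = 5683.6 km
Excess = 5683.6 − 5474.8 = 208.8 ≈ 209 km

209 km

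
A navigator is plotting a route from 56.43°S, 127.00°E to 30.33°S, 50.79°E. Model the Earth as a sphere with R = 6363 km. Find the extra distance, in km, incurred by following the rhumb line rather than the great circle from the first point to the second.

257 km

Great circle: cos σ = sin φ₁ sin φ₂ + cos φ₁ cos φ₂ cos Δλ,  σ = 1.0069 rad → d_gc = 6406.6 km
Rhumb line: Δψ = +0.6426, q = Δφ/Δψ = 0.7089, d_rh = R√(Δφ²+q²Δλ²) = 6663.3 km
Excess = 6663.3 − 6406.6 = 256.7 ≈ 257 km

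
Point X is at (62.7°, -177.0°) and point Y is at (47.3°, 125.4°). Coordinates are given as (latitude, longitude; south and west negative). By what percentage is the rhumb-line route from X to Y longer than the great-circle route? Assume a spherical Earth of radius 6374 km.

3.0%

Great circle: σ = 0.6099 rad → d_gc = Rσ = 3887.3 km
Rhumb: Δφ = -0.2688, Δλ = -1.0053, Δψ = -0.4760, q = Δφ/Δψ = 0.5647 → d_rh = R√(Δφ²+q²Δλ²) = 4003.5 km
Excess = (4003.5 − 3887.3) / 3887.3 = 116.2 / 3887.3 = 2.99% ≈ 3.0%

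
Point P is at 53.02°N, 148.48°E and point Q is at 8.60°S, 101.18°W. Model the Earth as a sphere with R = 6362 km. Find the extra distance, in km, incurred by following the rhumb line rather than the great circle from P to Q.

488 km

Great circle: cos σ = sin φ₁ sin φ₂ + cos φ₁ cos φ₂ cos Δλ,  σ = 1.9031 rad → d_gc = 12107.3 km
Rhumb line: Δψ = -1.2461, q = Δφ/Δψ = 0.8631, d_rh = R√(Δφ²+q²Δλ²) = 12595.0 km
Excess = 12595.0 − 12107.3 = 487.7 ≈ 488 km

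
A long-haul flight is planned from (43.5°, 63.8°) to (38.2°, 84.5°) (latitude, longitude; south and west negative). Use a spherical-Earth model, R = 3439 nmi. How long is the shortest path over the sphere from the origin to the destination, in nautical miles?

Haversine: a = sin²(Δφ/2)+cos φ₁ cos φ₂ sin²(Δλ/2) = 0.02054;  σ = 2·atan2(√a,√(1−a))
σ = 16.479° → d = Rσ = 3439·0.28761 = 989 nmi

989 nmi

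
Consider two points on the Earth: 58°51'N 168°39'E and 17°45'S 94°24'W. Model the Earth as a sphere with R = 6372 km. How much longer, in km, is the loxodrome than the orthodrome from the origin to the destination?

Great circle: cos σ = sin φ₁ sin φ₂ + cos φ₁ cos φ₂ cos Δλ,  σ = 1.8971 rad → d_gc = 12088.2 km
Rhumb line: Δψ = -1.5924, q = Δφ/Δψ = 0.8396, d_rh = R√(Δφ²+q²Δλ²) = 12430.5 km
Excess = 12430.5 − 12088.2 = 342.3 ≈ 342 km

342 km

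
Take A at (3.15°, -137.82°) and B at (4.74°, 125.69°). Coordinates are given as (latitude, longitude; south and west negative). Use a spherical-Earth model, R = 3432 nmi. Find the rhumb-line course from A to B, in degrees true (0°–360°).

Δψ = ln[tan(π/4+φ₂/2)/tan(π/4+φ₁/2)] = +0.0278
Δλ = -1.6841 rad (taken the short way round)
course = atan2(Δλ, Δψ) = 270.95°

270.9°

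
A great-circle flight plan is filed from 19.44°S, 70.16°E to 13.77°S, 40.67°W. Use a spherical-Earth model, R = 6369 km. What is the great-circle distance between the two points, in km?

cos σ = sin φ₁ sin φ₂ + cos φ₁ cos φ₂ cos Δλ
      = sin(-19.44°)sin(-13.77°) + cos(-19.44°)cos(-13.77°)cos(-110.83°) = -0.2465
σ = 104.269° → d = Rσ = 6369·1.81983 = 11590 km

11590 km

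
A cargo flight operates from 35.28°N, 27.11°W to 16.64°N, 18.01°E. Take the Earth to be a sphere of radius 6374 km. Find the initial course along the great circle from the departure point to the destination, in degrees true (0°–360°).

103.0°

N = sin Δλ·cos φ₂ = +0.6789;  D = cos φ₁ sin φ₂ − sin φ₁ cos φ₂ cos Δλ = -0.1567
initial course = atan2(N, D) = 103.00°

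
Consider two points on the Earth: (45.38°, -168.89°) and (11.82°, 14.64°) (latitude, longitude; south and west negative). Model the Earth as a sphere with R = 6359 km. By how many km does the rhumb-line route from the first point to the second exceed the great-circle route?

3585 km

Great circle: cos σ = sin φ₁ sin φ₂ + cos φ₁ cos φ₂ cos Δλ,  σ = 2.1417 rad → d_gc = 13619.2 km
Rhumb line: Δψ = -0.6830, q = Δφ/Δψ = 0.8576, d_rh = R√(Δφ²+q²Δλ²) = 17204.2 km
Excess = 17204.2 − 13619.2 = 3585.0 ≈ 3585 km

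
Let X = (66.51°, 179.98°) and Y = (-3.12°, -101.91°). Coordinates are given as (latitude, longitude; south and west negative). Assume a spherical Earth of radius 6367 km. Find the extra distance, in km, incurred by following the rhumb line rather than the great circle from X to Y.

Great circle: cos σ = sin φ₁ sin φ₂ + cos φ₁ cos φ₂ cos Δλ,  σ = 1.5387 rad → d_gc = 9796.9 km
Rhumb line: Δψ = -1.6251, q = Δφ/Δψ = 0.7478, d_rh = R√(Δφ²+q²Δλ²) = 10099.6 km
Excess = 10099.6 − 9796.9 = 302.7 ≈ 303 km

303 km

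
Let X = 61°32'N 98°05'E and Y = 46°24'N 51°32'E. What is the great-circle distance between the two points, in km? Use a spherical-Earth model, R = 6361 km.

Haversine: a = sin²(Δφ/2)+cos φ₁ cos φ₂ sin²(Δλ/2) = 0.06866;  σ = 2·atan2(√a,√(1−a))
σ = 30.382° → d = Rσ = 6361·0.53026 = 3373 km

3373 km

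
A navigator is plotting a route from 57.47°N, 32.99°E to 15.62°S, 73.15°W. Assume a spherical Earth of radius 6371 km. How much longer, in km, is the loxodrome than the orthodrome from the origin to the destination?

445 km

Great circle: cos σ = sin φ₁ sin φ₂ + cos φ₁ cos φ₂ cos Δλ,  σ = 1.9509 rad → d_gc = 12428.9 km
Rhumb line: Δψ = -1.5079, q = Δφ/Δψ = 0.8460, d_rh = R√(Δφ²+q²Δλ²) = 12874.1 km
Excess = 12874.1 − 12428.9 = 445.2 ≈ 445 km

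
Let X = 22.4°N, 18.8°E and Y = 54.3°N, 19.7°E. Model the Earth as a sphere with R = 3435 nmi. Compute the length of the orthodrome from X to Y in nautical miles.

cos σ = sin φ₁ sin φ₂ + cos φ₁ cos φ₂ cos Δλ
      = sin(22.40°)sin(54.30°) + cos(22.40°)cos(54.30°)cos(0.90°) = 0.8489
σ = 31.907° → d = Rσ = 3435·0.55689 = 1913 nmi

1913 nmi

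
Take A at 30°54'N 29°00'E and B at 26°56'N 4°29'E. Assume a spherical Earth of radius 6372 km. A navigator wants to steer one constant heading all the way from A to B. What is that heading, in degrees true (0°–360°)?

Meridional parts: M(φ₁)=+0.5675, M(φ₂)=+0.4884 → ΔM = -0.0791;  Δλ = -0.4279 rad
tan C = Δλ / ΔM = +5.4083 → C = 259.52°

259.5°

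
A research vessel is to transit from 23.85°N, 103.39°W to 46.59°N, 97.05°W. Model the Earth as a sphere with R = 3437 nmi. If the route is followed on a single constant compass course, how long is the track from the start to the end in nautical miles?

Δψ = ln[tan(π/4+φ₂/2)/tan(π/4+φ₁/2)] = +0.4923;  Δφ = +0.3969 rad,  Δλ = +0.1107 rad
q = Δφ/Δψ = 0.8061
d = R·√(Δφ² + q²Δλ²) = 3437·0.40679 = 1398 nmi

1398 nmi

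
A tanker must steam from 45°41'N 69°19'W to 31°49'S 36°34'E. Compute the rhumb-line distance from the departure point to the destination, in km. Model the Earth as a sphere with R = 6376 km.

Δψ = ln[tan(π/4+φ₂/2)/tan(π/4+φ₁/2)] = -1.4846;  Δφ = -1.3526 rad,  Δλ = +1.8480 rad
q = Δφ/Δψ = 0.9111
d = R·√(Δφ² + q²Δλ²) = 6376·2.15976 = 13771 km

13771 km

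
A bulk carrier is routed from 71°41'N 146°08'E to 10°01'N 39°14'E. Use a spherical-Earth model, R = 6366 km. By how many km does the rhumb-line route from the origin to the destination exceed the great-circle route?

824 km

Great circle: cos σ = sin φ₁ sin φ₂ + cos φ₁ cos φ₂ cos Δλ,  σ = 1.4956 rad → d_gc = 9520.8 km
Rhumb line: Δψ = -1.6493, q = Δφ/Δψ = 0.6526, d_rh = R√(Δφ²+q²Δλ²) = 10345.2 km
Excess = 10345.2 − 9520.8 = 824.4 ≈ 824 km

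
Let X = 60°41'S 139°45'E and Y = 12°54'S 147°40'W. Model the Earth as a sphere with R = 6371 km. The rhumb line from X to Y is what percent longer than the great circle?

Great circle: σ = 1.2265 rad → d_gc = Rσ = 7814.2 km
Rhumb: Δφ = +0.8340, Δλ = +1.2668, Δψ = +1.1140, q = Δφ/Δψ = 0.7486 → d_rh = R√(Δφ²+q²Δλ²) = 8046.1 km
Excess = (8046.1 − 7814.2) / 7814.2 = 231.9 / 7814.2 = 2.97% ≈ 3.0%

3.0%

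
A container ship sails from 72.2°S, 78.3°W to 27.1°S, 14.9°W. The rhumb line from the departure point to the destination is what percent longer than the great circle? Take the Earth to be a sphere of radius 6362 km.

Great circle: σ = 0.9817 rad → d_gc = Rσ = 6245.7 km
Rhumb: Δφ = +0.7871, Δλ = +1.1065, Δψ = +1.3624, q = Δφ/Δψ = 0.5778 → d_rh = R√(Δφ²+q²Δλ²) = 6451.4 km
Excess = (6451.4 − 6245.7) / 6245.7 = 205.7 / 6245.7 = 3.29% ≈ 3.3%

3.3%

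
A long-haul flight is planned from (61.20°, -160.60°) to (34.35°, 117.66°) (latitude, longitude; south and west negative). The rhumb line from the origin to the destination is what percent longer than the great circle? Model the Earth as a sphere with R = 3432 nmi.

Great circle: σ = 0.9865 rad → d_gc = Rσ = 3385.7 nmi
Rhumb: Δφ = -0.4686, Δλ = -1.4266, Δψ = -0.7206, q = Δφ/Δψ = 0.6503 → d_rh = R√(Δφ²+q²Δλ²) = 3567.3 nmi
Excess = (3567.3 − 3385.7) / 3385.7 = 181.6 / 3385.7 = 5.36% ≈ 5.4%

5.4%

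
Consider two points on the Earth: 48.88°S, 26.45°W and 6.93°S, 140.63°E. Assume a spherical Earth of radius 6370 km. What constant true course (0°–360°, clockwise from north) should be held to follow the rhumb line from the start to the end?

73.6°

Meridional parts: M(φ₁)=-0.9806, M(φ₂)=-0.1212 → ΔM = +0.8594;  Δλ = +2.9161 rad
tan C = Δλ / ΔM = +3.3933 → C = 73.58°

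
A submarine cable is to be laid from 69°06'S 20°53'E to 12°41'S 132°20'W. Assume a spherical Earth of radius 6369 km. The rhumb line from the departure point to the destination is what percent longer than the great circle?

Great circle: σ = 1.6766 rad → d_gc = Rσ = 10678.1 km
Rhumb: Δφ = +0.9847, Δλ = -2.6741, Δψ = +1.4673, q = Δφ/Δψ = 0.6711 → d_rh = R√(Δφ²+q²Δλ²) = 13037.1 km
Excess = (13037.1 − 10678.1) / 10678.1 = 2359.0 / 10678.1 = 22.09% ≈ 22.1%

22.1%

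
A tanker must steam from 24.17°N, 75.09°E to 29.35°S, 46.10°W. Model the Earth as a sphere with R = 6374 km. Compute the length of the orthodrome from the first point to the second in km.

14214 km

cos σ = sin φ₁ sin φ₂ + cos φ₁ cos φ₂ cos Δλ
      = sin(24.17°)sin(-29.35°) + cos(24.17°)cos(-29.35°)cos(-121.19°) = -0.6125
σ = 127.772° → d = Rσ = 6374·2.23004 = 14214 km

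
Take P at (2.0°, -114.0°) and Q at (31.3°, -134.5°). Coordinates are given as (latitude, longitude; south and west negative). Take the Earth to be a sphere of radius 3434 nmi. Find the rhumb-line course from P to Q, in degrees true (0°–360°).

326.5°

Meridional parts: M(φ₁)=+0.0349, M(φ₂)=+0.5757 → ΔM = +0.5408;  Δλ = -0.3578 rad
tan C = Δλ / ΔM = -0.6616 → C = 326.51°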